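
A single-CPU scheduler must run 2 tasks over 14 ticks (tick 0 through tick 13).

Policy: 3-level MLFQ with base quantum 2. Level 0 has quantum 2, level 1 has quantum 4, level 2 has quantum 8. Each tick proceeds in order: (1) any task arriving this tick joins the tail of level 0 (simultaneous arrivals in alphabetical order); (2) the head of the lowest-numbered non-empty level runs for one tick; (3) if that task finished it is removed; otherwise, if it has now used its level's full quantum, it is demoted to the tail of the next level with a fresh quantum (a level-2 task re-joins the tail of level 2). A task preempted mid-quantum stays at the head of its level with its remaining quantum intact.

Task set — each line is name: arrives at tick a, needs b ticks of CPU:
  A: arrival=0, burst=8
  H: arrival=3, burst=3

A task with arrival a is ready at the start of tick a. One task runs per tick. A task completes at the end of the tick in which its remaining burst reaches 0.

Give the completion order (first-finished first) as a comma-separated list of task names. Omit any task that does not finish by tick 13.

completion order = H, A

t=0: L0/L1/L2 = A/-/- → run A
t=1: L0/L1/L2 = A/-/- → run A
t=2: L0/L1/L2 = -/A/- → run A
t=3: L0/L1/L2 = H/A/- → run H
t=4: L0/L1/L2 = H/A/- → run H
t=5: L0/L1/L2 = -/AH/- → run A
t=6: L0/L1/L2 = -/AH/- → run A
t=7: L0/L1/L2 = -/AH/- → run A
t=8: L0/L1/L2 = -/H/A → run H
t=9: L0/L1/L2 = -/-/A → run A
t=10: L0/L1/L2 = -/-/A → run A
t=11: (idle)
t=12: (idle)
t=13: (idle)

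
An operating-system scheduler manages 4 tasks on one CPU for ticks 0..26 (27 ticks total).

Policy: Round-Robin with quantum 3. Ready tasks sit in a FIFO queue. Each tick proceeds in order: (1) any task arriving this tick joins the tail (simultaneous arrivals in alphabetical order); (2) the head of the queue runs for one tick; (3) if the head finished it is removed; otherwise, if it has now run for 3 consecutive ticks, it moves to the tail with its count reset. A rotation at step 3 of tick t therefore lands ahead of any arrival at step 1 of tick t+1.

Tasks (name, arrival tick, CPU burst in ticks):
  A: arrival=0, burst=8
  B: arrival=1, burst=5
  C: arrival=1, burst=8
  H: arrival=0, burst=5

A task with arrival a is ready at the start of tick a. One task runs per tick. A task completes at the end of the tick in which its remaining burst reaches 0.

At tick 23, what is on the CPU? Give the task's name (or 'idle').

running at tick 23 = A

t=0: queue=[A,H] q_used=0 → run A
t=1: queue=[A,H,B,C] q_used=1 → run A
t=2: queue=[A,H,B,C] q_used=2 → run A
t=3: queue=[H,B,C,A] q_used=0 → run H
t=4: queue=[H,B,C,A] q_used=1 → run H
t=5: queue=[H,B,C,A] q_used=2 → run H
t=6: queue=[B,C,A,H] q_used=0 → run B
t=7: queue=[B,C,A,H] q_used=1 → run B
t=8: queue=[B,C,A,H] q_used=2 → run B
t=9: queue=[C,A,H,B] q_used=0 → run C
t=10: queue=[C,A,H,B] q_used=1 → run C
t=11: queue=[C,A,H,B] q_used=2 → run C
t=12: queue=[A,H,B,C] q_used=0 → run A
t=13: queue=[A,H,B,C] q_used=1 → run A
t=14: queue=[A,H,B,C] q_used=2 → run A
t=15: queue=[H,B,C,A] q_used=0 → run H
t=16: queue=[H,B,C,A] q_used=1 → run H
t=17: queue=[B,C,A] q_used=0 → run B
t=18: queue=[B,C,A] q_used=1 → run B
t=19: queue=[C,A] q_used=0 → run C
t=20: queue=[C,A] q_used=1 → run C
t=21: queue=[C,A] q_used=2 → run C
t=22: queue=[A,C] q_used=0 → run A
t=23: queue=[A,C] q_used=1 → run A
t=24: queue=[C] q_used=0 → run C
t=25: queue=[C] q_used=1 → run C
t=26: (idle)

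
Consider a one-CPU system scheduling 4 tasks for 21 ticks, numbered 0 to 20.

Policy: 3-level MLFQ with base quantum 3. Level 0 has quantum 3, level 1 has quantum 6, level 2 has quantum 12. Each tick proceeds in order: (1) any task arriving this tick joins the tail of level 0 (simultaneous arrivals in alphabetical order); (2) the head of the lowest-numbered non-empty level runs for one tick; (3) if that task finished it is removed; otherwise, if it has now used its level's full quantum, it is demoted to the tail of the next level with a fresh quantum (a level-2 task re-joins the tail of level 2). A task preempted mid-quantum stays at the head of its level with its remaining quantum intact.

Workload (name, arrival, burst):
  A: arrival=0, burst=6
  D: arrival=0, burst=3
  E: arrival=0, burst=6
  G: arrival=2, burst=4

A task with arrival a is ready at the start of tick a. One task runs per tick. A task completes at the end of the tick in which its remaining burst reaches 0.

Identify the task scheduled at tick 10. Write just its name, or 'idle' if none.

running at tick 10 = G

t=0: L0/L1/L2 = ADE/-/- → run A
t=1: L0/L1/L2 = ADE/-/- → run A
t=2: L0/L1/L2 = ADEG/-/- → run A
t=3: L0/L1/L2 = DEG/A/- → run D
t=4: L0/L1/L2 = DEG/A/- → run D
t=5: L0/L1/L2 = DEG/A/- → run D
t=6: L0/L1/L2 = EG/A/- → run E
t=7: L0/L1/L2 = EG/A/- → run E
t=8: L0/L1/L2 = EG/A/- → run E
t=9: L0/L1/L2 = G/AE/- → run G
t=10: L0/L1/L2 = G/AE/- → run G
t=11: L0/L1/L2 = G/AE/- → run G
t=12: L0/L1/L2 = -/AEG/- → run A
t=13: L0/L1/L2 = -/AEG/- → run A
t=14: L0/L1/L2 = -/AEG/- → run A
t=15: L0/L1/L2 = -/EG/- → run E
t=16: L0/L1/L2 = -/EG/- → run E
t=17: L0/L1/L2 = -/EG/- → run E
t=18: L0/L1/L2 = -/G/- → run G
t=19: (idle)
t=20: (idle)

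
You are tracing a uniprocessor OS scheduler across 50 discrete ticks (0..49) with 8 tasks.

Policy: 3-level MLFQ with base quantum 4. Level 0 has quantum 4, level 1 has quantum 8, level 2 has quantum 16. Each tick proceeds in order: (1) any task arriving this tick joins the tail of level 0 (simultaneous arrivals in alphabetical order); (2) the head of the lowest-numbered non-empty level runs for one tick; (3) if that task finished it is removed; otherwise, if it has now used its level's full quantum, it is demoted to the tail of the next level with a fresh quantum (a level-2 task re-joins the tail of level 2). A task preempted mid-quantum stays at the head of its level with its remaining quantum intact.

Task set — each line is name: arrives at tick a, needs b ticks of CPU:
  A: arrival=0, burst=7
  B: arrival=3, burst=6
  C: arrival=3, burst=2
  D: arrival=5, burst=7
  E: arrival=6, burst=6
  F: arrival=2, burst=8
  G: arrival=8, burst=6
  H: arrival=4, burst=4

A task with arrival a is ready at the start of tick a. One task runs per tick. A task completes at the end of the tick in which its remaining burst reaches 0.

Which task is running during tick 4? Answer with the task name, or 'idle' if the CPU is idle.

running at tick 4 = F

t=0: L0/L1/L2 = A/-/- → run A
t=1: L0/L1/L2 = A/-/- → run A
t=2: L0/L1/L2 = AF/-/- → run A
t=3: L0/L1/L2 = AFBC/-/- → run A
t=4: L0/L1/L2 = FBCH/A/- → run F
t=5: L0/L1/L2 = FBCHD/A/- → run F
t=6: L0/L1/L2 = FBCHDE/A/- → run F
t=7: L0/L1/L2 = FBCHDE/A/- → run F
t=8: L0/L1/L2 = BCHDEG/AF/- → run B
t=9: L0/L1/L2 = BCHDEG/AF/- → run B
t=10: L0/L1/L2 = BCHDEG/AF/- → run B
t=11: L0/L1/L2 = BCHDEG/AF/- → run B
t=12: L0/L1/L2 = CHDEG/AFB/- → run C
t=13: L0/L1/L2 = CHDEG/AFB/- → run C
t=14: L0/L1/L2 = HDEG/AFB/- → run H
t=15: L0/L1/L2 = HDEG/AFB/- → run H
t=16: L0/L1/L2 = HDEG/AFB/- → run H
t=17: L0/L1/L2 = HDEG/AFB/- → run H
t=18: L0/L1/L2 = DEG/AFB/- → run D
t=19: L0/L1/L2 = DEG/AFB/- → run D
t=20: L0/L1/L2 = DEG/AFB/- → run D
t=21: L0/L1/L2 = DEG/AFB/- → run D
t=22: L0/L1/L2 = EG/AFBD/- → run E
t=23: L0/L1/L2 = EG/AFBD/- → run E
t=24: L0/L1/L2 = EG/AFBD/- → run E
t=25: L0/L1/L2 = EG/AFBD/- → run E
t=26: L0/L1/L2 = G/AFBDE/- → run G
t=27: L0/L1/L2 = G/AFBDE/- → run G
t=28: L0/L1/L2 = G/AFBDE/- → run G
t=29: L0/L1/L2 = G/AFBDE/- → run G
t=30: L0/L1/L2 = -/AFBDEG/- → run A
t=31: L0/L1/L2 = -/AFBDEG/- → run A
t=32: L0/L1/L2 = -/AFBDEG/- → run A
t=33: L0/L1/L2 = -/FBDEG/- → run F
t=34: L0/L1/L2 = -/FBDEG/- → run F
t=35: L0/L1/L2 = -/FBDEG/- → run F
t=36: L0/L1/L2 = -/FBDEG/- → run F
t=37: L0/L1/L2 = -/BDEG/- → run B
t=38: L0/L1/L2 = -/BDEG/- → run B
t=39: L0/L1/L2 = -/DEG/- → run D
t=40: L0/L1/L2 = -/DEG/- → run D
t=41: L0/L1/L2 = -/DEG/- → run D
t=42: L0/L1/L2 = -/EG/- → run E
t=43: L0/L1/L2 = -/EG/- → run E
t=44: L0/L1/L2 = -/G/- → run G
t=45: L0/L1/L2 = -/G/- → run G
t=46: (idle)
t=47: (idle)
t=48: (idle)
t=49: (idle)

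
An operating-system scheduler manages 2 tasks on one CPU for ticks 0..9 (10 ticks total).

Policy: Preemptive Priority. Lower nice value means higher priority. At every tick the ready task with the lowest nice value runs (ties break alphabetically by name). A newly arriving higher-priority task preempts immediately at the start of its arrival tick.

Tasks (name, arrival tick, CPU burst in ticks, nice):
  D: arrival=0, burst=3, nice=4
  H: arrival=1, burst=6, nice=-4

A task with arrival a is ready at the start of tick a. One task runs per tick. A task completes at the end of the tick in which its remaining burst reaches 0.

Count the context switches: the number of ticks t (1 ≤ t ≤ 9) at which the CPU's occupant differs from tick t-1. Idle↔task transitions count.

t=0: ready={D} → run D
t=1: ready={D,H} → run H
t=2: ready={D,H} → run H
t=3: ready={D,H} → run H
t=4: ready={D,H} → run H
t=5: ready={D,H} → run H
t=6: ready={D,H} → run H
t=7: ready={D} → run D
t=8: ready={D} → run D
t=9: (idle)

context switches = 3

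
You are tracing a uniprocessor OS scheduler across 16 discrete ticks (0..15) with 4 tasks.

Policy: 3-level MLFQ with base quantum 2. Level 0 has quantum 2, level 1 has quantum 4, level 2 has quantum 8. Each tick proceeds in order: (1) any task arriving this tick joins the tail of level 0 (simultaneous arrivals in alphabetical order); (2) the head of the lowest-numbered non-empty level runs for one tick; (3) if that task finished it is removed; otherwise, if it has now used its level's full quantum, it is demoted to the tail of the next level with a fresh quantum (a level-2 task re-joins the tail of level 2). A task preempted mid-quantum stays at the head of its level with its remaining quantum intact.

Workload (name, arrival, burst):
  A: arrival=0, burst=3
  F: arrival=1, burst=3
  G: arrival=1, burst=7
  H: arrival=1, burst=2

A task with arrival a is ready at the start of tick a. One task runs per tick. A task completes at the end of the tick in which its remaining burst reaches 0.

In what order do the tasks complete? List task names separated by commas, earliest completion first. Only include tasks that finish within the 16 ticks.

completion order = H, A, F, G

t=0: L0/L1/L2 = A/-/- → run A
t=1: L0/L1/L2 = AFGH/-/- → run A
t=2: L0/L1/L2 = FGH/A/- → run F
t=3: L0/L1/L2 = FGH/A/- → run F
t=4: L0/L1/L2 = GH/AF/- → run G
t=5: L0/L1/L2 = GH/AF/- → run G
t=6: L0/L1/L2 = H/AFG/- → run H
t=7: L0/L1/L2 = H/AFG/- → run H
t=8: L0/L1/L2 = -/AFG/- → run A
t=9: L0/L1/L2 = -/FG/- → run F
t=10: L0/L1/L2 = -/G/- → run G
t=11: L0/L1/L2 = -/G/- → run G
t=12: L0/L1/L2 = -/G/- → run G
t=13: L0/L1/L2 = -/G/- → run G
t=14: L0/L1/L2 = -/-/G → run G
t=15: (idle)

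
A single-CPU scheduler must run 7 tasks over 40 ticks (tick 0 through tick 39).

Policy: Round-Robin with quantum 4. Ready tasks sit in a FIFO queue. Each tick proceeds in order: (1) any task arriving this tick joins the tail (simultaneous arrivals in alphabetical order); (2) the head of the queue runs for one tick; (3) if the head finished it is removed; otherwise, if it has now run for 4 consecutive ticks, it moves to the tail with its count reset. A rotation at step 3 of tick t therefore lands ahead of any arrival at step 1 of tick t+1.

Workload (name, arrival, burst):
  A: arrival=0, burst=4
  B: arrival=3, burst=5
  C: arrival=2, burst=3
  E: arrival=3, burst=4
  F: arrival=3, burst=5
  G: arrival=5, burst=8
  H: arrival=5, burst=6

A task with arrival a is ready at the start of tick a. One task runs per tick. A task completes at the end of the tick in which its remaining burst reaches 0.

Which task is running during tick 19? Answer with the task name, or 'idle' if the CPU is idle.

running at tick 19 = G

t=0: queue=[A] q_used=0 → run A
t=1: queue=[A] q_used=1 → run A
t=2: queue=[A,C] q_used=2 → run A
t=3: queue=[A,C,B,E,F] q_used=3 → run A
t=4: queue=[C,B,E,F] q_used=0 → run C
t=5: queue=[C,B,E,F,G,H] q_used=1 → run C
t=6: queue=[C,B,E,F,G,H] q_used=2 → run C
t=7: queue=[B,E,F,G,H] q_used=0 → run B
t=8: queue=[B,E,F,G,H] q_used=1 → run B
t=9: queue=[B,E,F,G,H] q_used=2 → run B
t=10: queue=[B,E,F,G,H] q_used=3 → run B
t=11: queue=[E,F,G,H,B] q_used=0 → run E
t=12: queue=[E,F,G,H,B] q_used=1 → run E
t=13: queue=[E,F,G,H,B] q_used=2 → run E
t=14: queue=[E,F,G,H,B] q_used=3 → run E
t=15: queue=[F,G,H,B] q_used=0 → run F
t=16: queue=[F,G,H,B] q_used=1 → run F
t=17: queue=[F,G,H,B] q_used=2 → run F
t=18: queue=[F,G,H,B] q_used=3 → run F
t=19: queue=[G,H,B,F] q_used=0 → run G
t=20: queue=[G,H,B,F] q_used=1 → run G
t=21: queue=[G,H,B,F] q_used=2 → run G
t=22: queue=[G,H,B,F] q_used=3 → run G
t=23: queue=[H,B,F,G] q_used=0 → run H
t=24: queue=[H,B,F,G] q_used=1 → run H
t=25: queue=[H,B,F,G] q_used=2 → run H
t=26: queue=[H,B,F,G] q_used=3 → run H
t=27: queue=[B,F,G,H] q_used=0 → run B
t=28: queue=[F,G,H] q_used=0 → run F
t=29: queue=[G,H] q_used=0 → run G
t=30: queue=[G,H] q_used=1 → run G
t=31: queue=[G,H] q_used=2 → run G
t=32: queue=[G,H] q_used=3 → run G
t=33: queue=[H] q_used=0 → run H
t=34: queue=[H] q_used=1 → run H
t=35: (idle)
t=36: (idle)
t=37: (idle)
t=38: (idle)
t=39: (idle)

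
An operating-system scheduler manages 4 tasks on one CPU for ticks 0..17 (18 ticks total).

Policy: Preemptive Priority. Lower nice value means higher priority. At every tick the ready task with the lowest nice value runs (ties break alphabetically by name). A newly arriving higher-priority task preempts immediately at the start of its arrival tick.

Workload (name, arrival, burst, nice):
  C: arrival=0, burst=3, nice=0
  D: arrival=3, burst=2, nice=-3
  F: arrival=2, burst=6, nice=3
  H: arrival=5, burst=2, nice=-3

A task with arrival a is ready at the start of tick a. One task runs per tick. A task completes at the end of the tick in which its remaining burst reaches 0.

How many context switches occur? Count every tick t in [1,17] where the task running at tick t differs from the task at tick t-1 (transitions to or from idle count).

context switches = 4

t=0: ready={C} → run C
t=1: ready={C} → run C
t=2: ready={C,F} → run C
t=3: ready={D,F} → run D
t=4: ready={D,F} → run D
t=5: ready={F,H} → run H
t=6: ready={F,H} → run H
t=7: ready={F} → run F
t=8: ready={F} → run F
t=9: ready={F} → run F
t=10: ready={F} → run F
t=11: ready={F} → run F
t=12: ready={F} → run F
t=13: (idle)
t=14: (idle)
t=15: (idle)
t=16: (idle)
t=17: (idle)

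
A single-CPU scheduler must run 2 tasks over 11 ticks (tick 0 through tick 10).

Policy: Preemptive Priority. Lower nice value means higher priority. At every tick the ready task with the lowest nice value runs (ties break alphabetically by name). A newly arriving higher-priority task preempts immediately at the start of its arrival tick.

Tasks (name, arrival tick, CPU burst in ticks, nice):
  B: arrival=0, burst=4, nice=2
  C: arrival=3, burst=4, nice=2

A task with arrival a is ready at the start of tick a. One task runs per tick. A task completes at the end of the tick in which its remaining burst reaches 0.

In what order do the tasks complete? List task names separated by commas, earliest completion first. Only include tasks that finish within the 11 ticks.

completion order = B, C

t=0: ready={B} → run B
t=1: ready={B} → run B
t=2: ready={B} → run B
t=3: ready={B,C} → run B
t=4: ready={C} → run C
t=5: ready={C} → run C
t=6: ready={C} → run C
t=7: ready={C} → run C
t=8: (idle)
t=9: (idle)
t=10: (idle)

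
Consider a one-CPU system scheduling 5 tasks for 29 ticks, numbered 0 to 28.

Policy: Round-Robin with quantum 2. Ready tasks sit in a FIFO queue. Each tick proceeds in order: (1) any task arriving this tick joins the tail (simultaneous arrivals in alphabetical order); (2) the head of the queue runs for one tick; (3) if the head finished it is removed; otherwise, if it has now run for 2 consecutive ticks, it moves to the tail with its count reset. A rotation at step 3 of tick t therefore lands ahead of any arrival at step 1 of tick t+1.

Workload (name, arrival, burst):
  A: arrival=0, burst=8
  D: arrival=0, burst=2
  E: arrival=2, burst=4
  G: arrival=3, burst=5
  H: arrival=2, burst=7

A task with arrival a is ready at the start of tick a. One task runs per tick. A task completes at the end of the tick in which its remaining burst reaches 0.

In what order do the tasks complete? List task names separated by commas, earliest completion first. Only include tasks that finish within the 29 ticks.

completion order = D, E, A, G, H

t=0: queue=[A,D] q_used=0 → run A
t=1: queue=[A,D] q_used=1 → run A
t=2: queue=[D,A,E,H] q_used=0 → run D
t=3: queue=[D,A,E,H,G] q_used=1 → run D
t=4: queue=[A,E,H,G] q_used=0 → run A
t=5: queue=[A,E,H,G] q_used=1 → run A
t=6: queue=[E,H,G,A] q_used=0 → run E
t=7: queue=[E,H,G,A] q_used=1 → run E
t=8: queue=[H,G,A,E] q_used=0 → run H
t=9: queue=[H,G,A,E] q_used=1 → run H
t=10: queue=[G,A,E,H] q_used=0 → run G
t=11: queue=[G,A,E,H] q_used=1 → run G
t=12: queue=[A,E,H,G] q_used=0 → run A
t=13: queue=[A,E,H,G] q_used=1 → run A
t=14: queue=[E,H,G,A] q_used=0 → run E
t=15: queue=[E,H,G,A] q_used=1 → run E
t=16: queue=[H,G,A] q_used=0 → run H
t=17: queue=[H,G,A] q_used=1 → run H
t=18: queue=[G,A,H] q_used=0 → run G
t=19: queue=[G,A,H] q_used=1 → run G
t=20: queue=[A,H,G] q_used=0 → run A
t=21: queue=[A,H,G] q_used=1 → run A
t=22: queue=[H,G] q_used=0 → run H
t=23: queue=[H,G] q_used=1 → run H
t=24: queue=[G,H] q_used=0 → run G
t=25: queue=[H] q_used=0 → run H
t=26: (idle)
t=27: (idle)
t=28: (idle)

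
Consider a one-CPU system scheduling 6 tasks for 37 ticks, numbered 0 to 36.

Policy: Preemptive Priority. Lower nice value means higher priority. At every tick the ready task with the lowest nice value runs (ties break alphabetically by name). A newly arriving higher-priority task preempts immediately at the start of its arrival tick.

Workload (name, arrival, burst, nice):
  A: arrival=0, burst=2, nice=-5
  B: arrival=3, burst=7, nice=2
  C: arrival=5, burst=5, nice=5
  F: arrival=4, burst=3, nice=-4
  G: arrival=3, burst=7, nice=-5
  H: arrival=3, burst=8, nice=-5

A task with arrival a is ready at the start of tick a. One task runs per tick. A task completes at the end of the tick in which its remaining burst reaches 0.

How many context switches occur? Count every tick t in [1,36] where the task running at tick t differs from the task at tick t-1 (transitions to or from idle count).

context switches = 7

t=0: ready={A} → run A
t=1: ready={A} → run A
t=2: (idle)
t=3: ready={B,G,H} → run G
t=4: ready={B,F,G,H} → run G
t=5: ready={B,C,F,G,H} → run G
t=6: ready={B,C,F,G,H} → run G
t=7: ready={B,C,F,G,H} → run G
t=8: ready={B,C,F,G,H} → run G
t=9: ready={B,C,F,G,H} → run G
t=10: ready={B,C,F,H} → run H
t=11: ready={B,C,F,H} → run H
t=12: ready={B,C,F,H} → run H
t=13: ready={B,C,F,H} → run H
t=14: ready={B,C,F,H} → run H
t=15: ready={B,C,F,H} → run H
t=16: ready={B,C,F,H} → run H
t=17: ready={B,C,F,H} → run H
t=18: ready={B,C,F} → run F
t=19: ready={B,C,F} → run F
t=20: ready={B,C,F} → run F
t=21: ready={B,C} → run B
t=22: ready={B,C} → run B
t=23: ready={B,C} → run B
t=24: ready={B,C} → run B
t=25: ready={B,C} → run B
t=26: ready={B,C} → run B
t=27: ready={B,C} → run B
t=28: ready={C} → run C
t=29: ready={C} → run C
t=30: ready={C} → run C
t=31: ready={C} → run C
t=32: ready={C} → run C
t=33: (idle)
t=34: (idle)
t=35: (idle)
t=36: (idle)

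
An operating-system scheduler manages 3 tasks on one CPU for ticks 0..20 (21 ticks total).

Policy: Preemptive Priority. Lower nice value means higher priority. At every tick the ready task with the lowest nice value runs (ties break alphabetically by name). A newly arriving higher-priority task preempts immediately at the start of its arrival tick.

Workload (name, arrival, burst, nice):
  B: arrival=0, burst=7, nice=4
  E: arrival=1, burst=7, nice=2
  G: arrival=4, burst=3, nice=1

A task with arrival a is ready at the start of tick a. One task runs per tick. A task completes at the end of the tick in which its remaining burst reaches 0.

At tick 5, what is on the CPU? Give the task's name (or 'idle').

running at tick 5 = G

t=0: ready={B} → run B
t=1: ready={B,E} → run E
t=2: ready={B,E} → run E
t=3: ready={B,E} → run E
t=4: ready={B,E,G} → run G
t=5: ready={B,E,G} → run G
t=6: ready={B,E,G} → run G
t=7: ready={B,E} → run E
t=8: ready={B,E} → run E
t=9: ready={B,E} → run E
t=10: ready={B,E} → run E
t=11: ready={B} → run B
t=12: ready={B} → run B
t=13: ready={B} → run B
t=14: ready={B} → run B
t=15: ready={B} → run B
t=16: ready={B} → run B
t=17: (idle)
t=18: (idle)
t=19: (idle)
t=20: (idle)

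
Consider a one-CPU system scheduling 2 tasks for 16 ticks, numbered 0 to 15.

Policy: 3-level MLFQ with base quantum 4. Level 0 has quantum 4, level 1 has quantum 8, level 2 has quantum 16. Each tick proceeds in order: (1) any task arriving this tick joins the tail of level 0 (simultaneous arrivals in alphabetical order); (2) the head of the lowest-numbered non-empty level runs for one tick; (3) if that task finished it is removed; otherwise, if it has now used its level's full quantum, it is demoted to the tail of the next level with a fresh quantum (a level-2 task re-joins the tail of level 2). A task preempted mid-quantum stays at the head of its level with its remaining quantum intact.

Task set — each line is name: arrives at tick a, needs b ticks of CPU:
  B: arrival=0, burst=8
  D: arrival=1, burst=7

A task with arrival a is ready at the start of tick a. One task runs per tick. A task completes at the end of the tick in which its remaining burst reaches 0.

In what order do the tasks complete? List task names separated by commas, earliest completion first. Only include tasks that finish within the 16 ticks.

t=0: L0/L1/L2 = B/-/- → run B
t=1: L0/L1/L2 = BD/-/- → run B
t=2: L0/L1/L2 = BD/-/- → run B
t=3: L0/L1/L2 = BD/-/- → run B
t=4: L0/L1/L2 = D/B/- → run D
t=5: L0/L1/L2 = D/B/- → run D
t=6: L0/L1/L2 = D/B/- → run D
t=7: L0/L1/L2 = D/B/- → run D
t=8: L0/L1/L2 = -/BD/- → run B
t=9: L0/L1/L2 = -/BD/- → run B
t=10: L0/L1/L2 = -/BD/- → run B
t=11: L0/L1/L2 = -/BD/- → run B
t=12: L0/L1/L2 = -/D/- → run D
t=13: L0/L1/L2 = -/D/- → run D
t=14: L0/L1/L2 = -/D/- → run D
t=15: (idle)

completion order = B, D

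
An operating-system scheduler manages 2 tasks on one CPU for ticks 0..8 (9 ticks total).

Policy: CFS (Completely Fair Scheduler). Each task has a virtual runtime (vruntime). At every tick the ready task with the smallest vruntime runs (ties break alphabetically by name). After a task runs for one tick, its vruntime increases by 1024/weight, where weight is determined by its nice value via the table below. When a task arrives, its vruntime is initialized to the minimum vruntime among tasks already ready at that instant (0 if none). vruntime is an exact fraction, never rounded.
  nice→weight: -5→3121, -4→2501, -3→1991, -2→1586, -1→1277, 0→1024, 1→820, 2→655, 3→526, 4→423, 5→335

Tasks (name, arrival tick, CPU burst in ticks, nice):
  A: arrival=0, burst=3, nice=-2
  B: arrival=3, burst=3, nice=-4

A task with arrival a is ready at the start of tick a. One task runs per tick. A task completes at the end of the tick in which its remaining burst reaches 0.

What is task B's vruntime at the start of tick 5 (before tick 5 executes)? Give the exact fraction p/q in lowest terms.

t=0: vr[A=0] → run A
t=1: vr[A=512/793] → run A
t=2: vr[A=1024/793] → run A
t=3: vr[B=0] → run B
t=4: vr[B=1024/2501] → run B
t=5: vr[B=2048/2501] → run B
t=6: (idle)
t=7: (idle)
t=8: (idle)

vruntime(B, start of tick 5) = 2048/2501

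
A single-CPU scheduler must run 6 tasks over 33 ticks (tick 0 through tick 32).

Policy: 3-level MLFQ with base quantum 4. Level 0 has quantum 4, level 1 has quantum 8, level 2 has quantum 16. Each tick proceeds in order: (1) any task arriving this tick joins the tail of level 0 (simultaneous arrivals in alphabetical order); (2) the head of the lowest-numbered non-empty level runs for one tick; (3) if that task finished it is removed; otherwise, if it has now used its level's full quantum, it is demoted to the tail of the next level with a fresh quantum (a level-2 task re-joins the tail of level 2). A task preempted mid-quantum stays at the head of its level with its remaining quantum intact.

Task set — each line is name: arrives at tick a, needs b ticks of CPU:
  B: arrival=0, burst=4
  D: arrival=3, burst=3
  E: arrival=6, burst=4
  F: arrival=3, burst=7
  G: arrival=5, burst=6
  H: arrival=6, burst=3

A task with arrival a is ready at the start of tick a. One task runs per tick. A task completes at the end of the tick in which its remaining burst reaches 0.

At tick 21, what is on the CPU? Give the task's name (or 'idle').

t=0: L0/L1/L2 = B/-/- → run B
t=1: L0/L1/L2 = B/-/- → run B
t=2: L0/L1/L2 = B/-/- → run B
t=3: L0/L1/L2 = BDF/-/- → run B
t=4: L0/L1/L2 = DF/-/- → run D
t=5: L0/L1/L2 = DFG/-/- → run D
t=6: L0/L1/L2 = DFGEH/-/- → run D
t=7: L0/L1/L2 = FGEH/-/- → run F
t=8: L0/L1/L2 = FGEH/-/- → run F
t=9: L0/L1/L2 = FGEH/-/- → run F
t=10: L0/L1/L2 = FGEH/-/- → run F
t=11: L0/L1/L2 = GEH/F/- → run G
t=12: L0/L1/L2 = GEH/F/- → run G
t=13: L0/L1/L2 = GEH/F/- → run G
t=14: L0/L1/L2 = GEH/F/- → run G
t=15: L0/L1/L2 = EH/FG/- → run E
t=16: L0/L1/L2 = EH/FG/- → run E
t=17: L0/L1/L2 = EH/FG/- → run E
t=18: L0/L1/L2 = EH/FG/- → run E
t=19: L0/L1/L2 = H/FG/- → run H
t=20: L0/L1/L2 = H/FG/- → run H
t=21: L0/L1/L2 = H/FG/- → run H
t=22: L0/L1/L2 = -/FG/- → run F
t=23: L0/L1/L2 = -/FG/- → run F
t=24: L0/L1/L2 = -/FG/- → run F
t=25: L0/L1/L2 = -/G/- → run G
t=26: L0/L1/L2 = -/G/- → run G
t=27: (idle)
t=28: (idle)
t=29: (idle)
t=30: (idle)
t=31: (idle)
t=32: (idle)

running at tick 21 = H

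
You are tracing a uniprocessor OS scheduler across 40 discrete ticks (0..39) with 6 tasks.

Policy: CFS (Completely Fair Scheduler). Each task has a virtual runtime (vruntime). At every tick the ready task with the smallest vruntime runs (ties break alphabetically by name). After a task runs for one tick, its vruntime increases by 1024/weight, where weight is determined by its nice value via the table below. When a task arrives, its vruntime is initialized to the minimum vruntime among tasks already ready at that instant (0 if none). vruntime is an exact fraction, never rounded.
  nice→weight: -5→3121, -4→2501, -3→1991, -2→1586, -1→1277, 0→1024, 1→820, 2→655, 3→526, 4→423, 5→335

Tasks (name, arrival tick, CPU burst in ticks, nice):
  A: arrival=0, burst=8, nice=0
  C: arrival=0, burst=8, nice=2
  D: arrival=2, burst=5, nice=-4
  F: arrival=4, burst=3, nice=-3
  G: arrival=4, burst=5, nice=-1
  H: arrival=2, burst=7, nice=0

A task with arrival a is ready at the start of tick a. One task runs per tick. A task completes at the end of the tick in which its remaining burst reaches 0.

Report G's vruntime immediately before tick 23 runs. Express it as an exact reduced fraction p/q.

vruntime(G, start of tick 23) = 5373/1277

t=0: vr[A=0 C=0] → run A
t=1: vr[A=1 C=0] → run C
t=2: vr[A=1 C=1024/655 D=1 H=1] → run A
t=3: vr[A=2 C=1024/655 D=1 H=1] → run D
t=4: vr[A=2 C=1024/655 D=3525/2501 F=1 G=1 H=1] → run F
t=5: vr[A=2 C=1024/655 D=3525/2501 F=3015/1991 G=1 H=1] → run G
t=6: vr[A=2 C=1024/655 D=3525/2501 F=3015/1991 G=2301/1277 H=1] → run H
t=7: vr[A=2 C=1024/655 D=3525/2501 F=3015/1991 G=2301/1277 H=2] → run D
t=8: vr[A=2 C=1024/655 D=4549/2501 F=3015/1991 G=2301/1277 H=2] → run F
t=9: vr[A=2 C=1024/655 D=4549/2501 F=4039/1991 G=2301/1277 H=2] → run C
t=10: vr[A=2 C=2048/655 D=4549/2501 F=4039/1991 G=2301/1277 H=2] → run G
t=11: vr[A=2 C=2048/655 D=4549/2501 F=4039/1991 G=3325/1277 H=2] → run D
t=12: vr[A=2 C=2048/655 D=5573/2501 F=4039/1991 G=3325/1277 H=2] → run A
t=13: vr[A=3 C=2048/655 D=5573/2501 F=4039/1991 G=3325/1277 H=2] → run H
t=14: vr[A=3 C=2048/655 D=5573/2501 F=4039/1991 G=3325/1277 H=3] → run F
t=15: vr[A=3 C=2048/655 D=5573/2501 G=3325/1277 H=3] → run D
t=16: vr[A=3 C=2048/655 D=6597/2501 G=3325/1277 H=3] → run G
t=17: vr[A=3 C=2048/655 D=6597/2501 G=4349/1277 H=3] → run D
t=18: vr[A=3 C=2048/655 G=4349/1277 H=3] → run A
t=19: vr[A=4 C=2048/655 G=4349/1277 H=3] → run H
t=20: vr[A=4 C=2048/655 G=4349/1277 H=4] → run C
t=21: vr[A=4 C=3072/655 G=4349/1277 H=4] → run G
t=22: vr[A=4 C=3072/655 G=5373/1277 H=4] → run A
t=23: vr[A=5 C=3072/655 G=5373/1277 H=4] → run H
t=24: vr[A=5 C=3072/655 G=5373/1277 H=5] → run G
t=25: vr[A=5 C=3072/655 H=5] → run C
t=26: vr[A=5 C=4096/655 H=5] → run A
t=27: vr[A=6 C=4096/655 H=5] → run H
t=28: vr[A=6 C=4096/655 H=6] → run A
t=29: vr[A=7 C=4096/655 H=6] → run H
t=30: vr[A=7 C=4096/655 H=7] → run C
t=31: vr[A=7 C=1024/131 H=7] → run A
t=32: vr[C=1024/131 H=7] → run H
t=33: vr[C=1024/131] → run C
t=34: vr[C=6144/655] → run C
t=35: vr[C=7168/655] → run C
t=36: (idle)
t=37: (idle)
t=38: (idle)
t=39: (idle)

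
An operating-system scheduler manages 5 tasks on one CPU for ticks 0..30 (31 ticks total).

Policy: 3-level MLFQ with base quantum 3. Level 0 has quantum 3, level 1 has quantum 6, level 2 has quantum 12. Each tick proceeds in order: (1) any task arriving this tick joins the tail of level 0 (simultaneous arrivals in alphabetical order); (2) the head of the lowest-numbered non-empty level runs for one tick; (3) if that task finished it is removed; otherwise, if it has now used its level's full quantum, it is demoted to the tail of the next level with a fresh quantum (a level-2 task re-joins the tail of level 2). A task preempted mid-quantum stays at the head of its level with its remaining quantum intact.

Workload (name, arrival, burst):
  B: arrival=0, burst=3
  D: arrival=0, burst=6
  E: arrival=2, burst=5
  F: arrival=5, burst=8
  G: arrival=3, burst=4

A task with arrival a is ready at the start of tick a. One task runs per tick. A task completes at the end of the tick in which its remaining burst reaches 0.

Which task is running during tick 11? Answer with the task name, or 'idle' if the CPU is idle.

t=0: L0/L1/L2 = BD/-/- → run B
t=1: L0/L1/L2 = BD/-/- → run B
t=2: L0/L1/L2 = BDE/-/- → run B
t=3: L0/L1/L2 = DEG/-/- → run D
t=4: L0/L1/L2 = DEG/-/- → run D
t=5: L0/L1/L2 = DEGF/-/- → run D
t=6: L0/L1/L2 = EGF/D/- → run E
t=7: L0/L1/L2 = EGF/D/- → run E
t=8: L0/L1/L2 = EGF/D/- → run E
t=9: L0/L1/L2 = GF/DE/- → run G
t=10: L0/L1/L2 = GF/DE/- → run G
t=11: L0/L1/L2 = GF/DE/- → run G
t=12: L0/L1/L2 = F/DEG/- → run F
t=13: L0/L1/L2 = F/DEG/- → run F
t=14: L0/L1/L2 = F/DEG/- → run F
t=15: L0/L1/L2 = -/DEGF/- → run D
t=16: L0/L1/L2 = -/DEGF/- → run D
t=17: L0/L1/L2 = -/DEGF/- → run D
t=18: L0/L1/L2 = -/EGF/- → run E
t=19: L0/L1/L2 = -/EGF/- → run E
t=20: L0/L1/L2 = -/GF/- → run G
t=21: L0/L1/L2 = -/F/- → run F
t=22: L0/L1/L2 = -/F/- → run F
t=23: L0/L1/L2 = -/F/- → run F
t=24: L0/L1/L2 = -/F/- → run F
t=25: L0/L1/L2 = -/F/- → run F
t=26: (idle)
t=27: (idle)
t=28: (idle)
t=29: (idle)
t=30: (idle)

running at tick 11 = G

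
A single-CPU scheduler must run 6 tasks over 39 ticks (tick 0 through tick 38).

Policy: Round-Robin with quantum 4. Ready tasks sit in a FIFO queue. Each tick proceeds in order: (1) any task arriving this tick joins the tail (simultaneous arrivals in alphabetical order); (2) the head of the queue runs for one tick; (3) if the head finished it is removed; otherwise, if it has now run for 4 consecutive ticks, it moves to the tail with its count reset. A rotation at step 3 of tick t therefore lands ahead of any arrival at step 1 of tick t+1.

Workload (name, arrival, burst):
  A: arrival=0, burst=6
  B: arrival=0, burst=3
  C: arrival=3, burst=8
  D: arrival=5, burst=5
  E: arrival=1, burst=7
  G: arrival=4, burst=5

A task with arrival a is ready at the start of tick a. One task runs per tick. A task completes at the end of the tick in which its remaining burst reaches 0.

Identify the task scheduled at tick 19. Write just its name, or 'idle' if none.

t=0: queue=[A,B] q_used=0 → run A
t=1: queue=[A,B,E] q_used=1 → run A
t=2: queue=[A,B,E] q_used=2 → run A
t=3: queue=[A,B,E,C] q_used=3 → run A
t=4: queue=[B,E,C,A,G] q_used=0 → run B
t=5: queue=[B,E,C,A,G,D] q_used=1 → run B
t=6: queue=[B,E,C,A,G,D] q_used=2 → run B
t=7: queue=[E,C,A,G,D] q_used=0 → run E
t=8: queue=[E,C,A,G,D] q_used=1 → run E
t=9: queue=[E,C,A,G,D] q_used=2 → run E
t=10: queue=[E,C,A,G,D] q_used=3 → run E
t=11: queue=[C,A,G,D,E] q_used=0 → run C
t=12: queue=[C,A,G,D,E] q_used=1 → run C
t=13: queue=[C,A,G,D,E] q_used=2 → run C
t=14: queue=[C,A,G,D,E] q_used=3 → run C
t=15: queue=[A,G,D,E,C] q_used=0 → run A
t=16: queue=[A,G,D,E,C] q_used=1 → run A
t=17: queue=[G,D,E,C] q_used=0 → run G
t=18: queue=[G,D,E,C] q_used=1 → run G
t=19: queue=[G,D,E,C] q_used=2 → run G
t=20: queue=[G,D,E,C] q_used=3 → run G
t=21: queue=[D,E,C,G] q_used=0 → run D
t=22: queue=[D,E,C,G] q_used=1 → run D
t=23: queue=[D,E,C,G] q_used=2 → run D
t=24: queue=[D,E,C,G] q_used=3 → run D
t=25: queue=[E,C,G,D] q_used=0 → run E
t=26: queue=[E,C,G,D] q_used=1 → run E
t=27: queue=[E,C,G,D] q_used=2 → run E
t=28: queue=[C,G,D] q_used=0 → run C
t=29: queue=[C,G,D] q_used=1 → run C
t=30: queue=[C,G,D] q_used=2 → run C
t=31: queue=[C,G,D] q_used=3 → run C
t=32: queue=[G,D] q_used=0 → run G
t=33: queue=[D] q_used=0 → run D
t=34: (idle)
t=35: (idle)
t=36: (idle)
t=37: (idle)
t=38: (idle)

running at tick 19 = G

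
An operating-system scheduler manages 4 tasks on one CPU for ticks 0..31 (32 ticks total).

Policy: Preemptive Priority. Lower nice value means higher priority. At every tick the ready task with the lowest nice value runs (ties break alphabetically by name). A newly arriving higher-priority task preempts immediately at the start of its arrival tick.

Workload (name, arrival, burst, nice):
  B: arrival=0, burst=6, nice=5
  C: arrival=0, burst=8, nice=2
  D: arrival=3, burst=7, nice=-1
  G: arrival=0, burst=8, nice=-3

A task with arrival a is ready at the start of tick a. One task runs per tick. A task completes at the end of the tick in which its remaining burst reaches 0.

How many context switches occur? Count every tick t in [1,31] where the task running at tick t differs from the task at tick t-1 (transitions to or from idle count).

context switches = 4

t=0: ready={B,C,G} → run G
t=1: ready={B,C,G} → run G
t=2: ready={B,C,G} → run G
t=3: ready={B,C,D,G} → run G
t=4: ready={B,C,D,G} → run G
t=5: ready={B,C,D,G} → run G
t=6: ready={B,C,D,G} → run G
t=7: ready={B,C,D,G} → run G
t=8: ready={B,C,D} → run D
t=9: ready={B,C,D} → run D
t=10: ready={B,C,D} → run D
t=11: ready={B,C,D} → run D
t=12: ready={B,C,D} → run D
t=13: ready={B,C,D} → run D
t=14: ready={B,C,D} → run D
t=15: ready={B,C} → run C
t=16: ready={B,C} → run C
t=17: ready={B,C} → run C
t=18: ready={B,C} → run C
t=19: ready={B,C} → run C
t=20: ready={B,C} → run C
t=21: ready={B,C} → run C
t=22: ready={B,C} → run C
t=23: ready={B} → run B
t=24: ready={B} → run B
t=25: ready={B} → run B
t=26: ready={B} → run B
t=27: ready={B} → run B
t=28: ready={B} → run B
t=29: (idle)
t=30: (idle)
t=31: (idle)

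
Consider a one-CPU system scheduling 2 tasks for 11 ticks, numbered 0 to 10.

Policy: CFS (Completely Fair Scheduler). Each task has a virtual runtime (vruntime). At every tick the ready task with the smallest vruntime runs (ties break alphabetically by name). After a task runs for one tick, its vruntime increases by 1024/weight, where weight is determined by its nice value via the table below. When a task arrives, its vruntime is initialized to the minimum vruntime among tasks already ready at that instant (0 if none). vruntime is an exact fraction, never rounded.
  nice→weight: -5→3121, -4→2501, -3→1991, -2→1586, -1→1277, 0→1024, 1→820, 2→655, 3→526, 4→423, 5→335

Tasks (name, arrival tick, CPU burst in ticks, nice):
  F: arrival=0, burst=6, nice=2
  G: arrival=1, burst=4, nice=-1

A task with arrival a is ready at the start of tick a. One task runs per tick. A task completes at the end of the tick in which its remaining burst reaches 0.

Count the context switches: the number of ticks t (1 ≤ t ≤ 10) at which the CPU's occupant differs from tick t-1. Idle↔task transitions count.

t=0: vr[F=0] → run F
t=1: vr[F=1024/655 G=1024/655] → run F
t=2: vr[F=2048/655 G=1024/655] → run G
t=3: vr[F=2048/655 G=1978368/836435] → run G
t=4: vr[F=2048/655 G=2649088/836435] → run F
t=5: vr[F=3072/655 G=2649088/836435] → run G
t=6: vr[F=3072/655 G=3319808/836435] → run G
t=7: vr[F=3072/655] → run F
t=8: vr[F=4096/655] → run F
t=9: vr[F=1024/131] → run F
t=10: (idle)

context switches = 5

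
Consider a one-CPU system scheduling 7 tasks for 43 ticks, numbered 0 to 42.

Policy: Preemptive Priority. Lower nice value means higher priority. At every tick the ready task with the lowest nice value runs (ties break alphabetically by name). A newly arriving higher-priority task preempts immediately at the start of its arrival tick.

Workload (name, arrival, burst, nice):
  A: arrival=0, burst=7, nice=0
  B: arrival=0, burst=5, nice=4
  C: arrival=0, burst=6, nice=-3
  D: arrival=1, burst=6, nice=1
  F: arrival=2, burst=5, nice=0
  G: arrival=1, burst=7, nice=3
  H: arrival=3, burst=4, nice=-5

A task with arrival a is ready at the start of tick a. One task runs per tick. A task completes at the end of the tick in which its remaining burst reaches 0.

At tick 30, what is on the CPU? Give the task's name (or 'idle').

t=0: ready={A,B,C} → run C
t=1: ready={A,B,C,D,G} → run C
t=2: ready={A,B,C,D,F,G} → run C
t=3: ready={A,B,C,D,F,G,H} → run H
t=4: ready={A,B,C,D,F,G,H} → run H
t=5: ready={A,B,C,D,F,G,H} → run H
t=6: ready={A,B,C,D,F,G,H} → run H
t=7: ready={A,B,C,D,F,G} → run C
t=8: ready={A,B,C,D,F,G} → run C
t=9: ready={A,B,C,D,F,G} → run C
t=10: ready={A,B,D,F,G} → run A
t=11: ready={A,B,D,F,G} → run A
t=12: ready={A,B,D,F,G} → run A
t=13: ready={A,B,D,F,G} → run A
t=14: ready={A,B,D,F,G} → run A
t=15: ready={A,B,D,F,G} → run A
t=16: ready={A,B,D,F,G} → run A
t=17: ready={B,D,F,G} → run F
t=18: ready={B,D,F,G} → run F
t=19: ready={B,D,F,G} → run F
t=20: ready={B,D,F,G} → run F
t=21: ready={B,D,F,G} → run F
t=22: ready={B,D,G} → run D
t=23: ready={B,D,G} → run D
t=24: ready={B,D,G} → run D
t=25: ready={B,D,G} → run D
t=26: ready={B,D,G} → run D
t=27: ready={B,D,G} → run D
t=28: ready={B,G} → run G
t=29: ready={B,G} → run G
t=30: ready={B,G} → run G
t=31: ready={B,G} → run G
t=32: ready={B,G} → run G
t=33: ready={B,G} → run G
t=34: ready={B,G} → run G
t=35: ready={B} → run B
t=36: ready={B} → run B
t=37: ready={B} → run B
t=38: ready={B} → run B
t=39: ready={B} → run B
t=40: (idle)
t=41: (idle)
t=42: (idle)

running at tick 30 = G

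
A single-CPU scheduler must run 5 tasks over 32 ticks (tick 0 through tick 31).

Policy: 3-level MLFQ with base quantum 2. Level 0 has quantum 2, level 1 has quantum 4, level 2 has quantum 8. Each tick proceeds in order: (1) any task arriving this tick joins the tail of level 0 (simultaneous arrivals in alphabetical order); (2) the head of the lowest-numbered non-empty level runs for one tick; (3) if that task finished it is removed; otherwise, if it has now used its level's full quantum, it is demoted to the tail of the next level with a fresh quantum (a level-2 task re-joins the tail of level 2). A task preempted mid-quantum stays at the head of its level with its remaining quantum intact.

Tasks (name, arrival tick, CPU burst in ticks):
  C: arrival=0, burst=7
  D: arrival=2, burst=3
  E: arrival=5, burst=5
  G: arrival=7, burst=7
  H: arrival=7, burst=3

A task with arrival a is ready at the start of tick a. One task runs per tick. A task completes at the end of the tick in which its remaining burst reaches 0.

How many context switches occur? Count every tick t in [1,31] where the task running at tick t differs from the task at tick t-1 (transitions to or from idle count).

t=0: L0/L1/L2 = C/-/- → run C
t=1: L0/L1/L2 = C/-/- → run C
t=2: L0/L1/L2 = D/C/- → run D
t=3: L0/L1/L2 = D/C/- → run D
t=4: L0/L1/L2 = -/CD/- → run C
t=5: L0/L1/L2 = E/CD/- → run E
t=6: L0/L1/L2 = E/CD/- → run E
t=7: L0/L1/L2 = GH/CDE/- → run G
t=8: L0/L1/L2 = GH/CDE/- → run G
t=9: L0/L1/L2 = H/CDEG/- → run H
t=10: L0/L1/L2 = H/CDEG/- → run H
t=11: L0/L1/L2 = -/CDEGH/- → run C
t=12: L0/L1/L2 = -/CDEGH/- → run C
t=13: L0/L1/L2 = -/CDEGH/- → run C
t=14: L0/L1/L2 = -/DEGH/C → run D
t=15: L0/L1/L2 = -/EGH/C → run E
t=16: L0/L1/L2 = -/EGH/C → run E
t=17: L0/L1/L2 = -/EGH/C → run E
t=18: L0/L1/L2 = -/GH/C → run G
t=19: L0/L1/L2 = -/GH/C → run G
t=20: L0/L1/L2 = -/GH/C → run G
t=21: L0/L1/L2 = -/GH/C → run G
t=22: L0/L1/L2 = -/H/CG → run H
t=23: L0/L1/L2 = -/-/CG → run C
t=24: L0/L1/L2 = -/-/G → run G
t=25: (idle)
t=26: (idle)
t=27: (idle)
t=28: (idle)
t=29: (idle)
t=30: (idle)
t=31: (idle)

context switches = 13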